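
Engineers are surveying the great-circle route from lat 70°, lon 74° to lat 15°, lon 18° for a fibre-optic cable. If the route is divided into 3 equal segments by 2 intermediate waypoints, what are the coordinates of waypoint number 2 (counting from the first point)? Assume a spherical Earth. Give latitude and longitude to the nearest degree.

Convert each endpoint to a unit vector on the sphere (x = cos φ cos λ, y = cos φ sin λ, z = sin φ).
The central angle between the endpoints is δ = arccos(p₁·p₂) ≈ 1.129 rad (64.7°).
Interpolate at f = 2/3 with slerp weights a = sin((1−f)δ)/sin δ ≈ 0.406, b = sin(fδ)/sin δ ≈ 0.756.
p = a·p₁ + b·p₂ ≈ (0.733, 0.359, 0.578); φ = arcsin(p_z) ≈ 35.29°, λ = atan2(p_y, p_x) ≈ 26.12°.

≈ lat 35°, lon 26°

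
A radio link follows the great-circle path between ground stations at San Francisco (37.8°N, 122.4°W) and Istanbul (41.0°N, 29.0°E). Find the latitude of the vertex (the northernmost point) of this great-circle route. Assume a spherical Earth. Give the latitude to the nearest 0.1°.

≈ 73.3°N

The great circle lies in the plane with unit normal n̂ = (p₁ × p₂)/|p₁ × p₂|.
Here n̂_z ≈ +0.288; the vertex latitude is φ_max = arccos|n̂_z| ≈ 73.3°.
Check via Clairaut: cos φ_max = |cos φ₁| · sin C = cos(37.8°)·sin(21.3°) ≈ 0.288, again giving ≈ 73.3°.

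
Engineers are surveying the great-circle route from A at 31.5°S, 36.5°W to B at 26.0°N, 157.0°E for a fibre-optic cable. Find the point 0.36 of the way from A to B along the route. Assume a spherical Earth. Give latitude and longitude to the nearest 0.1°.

Convert each endpoint to a unit vector on the sphere (x = cos φ cos λ, y = cos φ sin λ, z = sin φ).
The central angle between the endpoints is δ = arccos(p₁·p₂) ≈ 2.914 rad (167.0°).
Interpolate at f = 0.36 with slerp weights a = sin((1−f)δ)/sin δ ≈ 4.242, b = sin(fδ)/sin δ ≈ 3.843.
p = a·p₁ + b·p₂ ≈ (-0.272, -0.802, -0.532); φ = arcsin(p_z) ≈ -32.14°, λ = atan2(p_y, p_x) ≈ -108.72°.

≈ 32.1°S, 108.7°W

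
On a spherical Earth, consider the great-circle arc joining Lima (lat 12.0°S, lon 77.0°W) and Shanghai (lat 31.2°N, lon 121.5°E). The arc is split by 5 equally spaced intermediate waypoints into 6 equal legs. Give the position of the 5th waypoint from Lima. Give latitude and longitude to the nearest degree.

Convert each endpoint to a unit vector on the sphere (x = cos φ cos λ, y = cos φ sin λ, z = sin φ).
The central angle between the endpoints is δ = arccos(p₁·p₂) ≈ 2.693 rad (154.3°).
Interpolate at f = 5/6 with slerp weights a = sin((1−f)δ)/sin δ ≈ 1.001, b = sin(fδ)/sin δ ≈ 1.803.
p = a·p₁ + b·p₂ ≈ (-0.586, 0.361, 0.726); φ = arcsin(p_z) ≈ 46.54°, λ = atan2(p_y, p_x) ≈ 148.35°.

≈ lat 47°N, lon 148°E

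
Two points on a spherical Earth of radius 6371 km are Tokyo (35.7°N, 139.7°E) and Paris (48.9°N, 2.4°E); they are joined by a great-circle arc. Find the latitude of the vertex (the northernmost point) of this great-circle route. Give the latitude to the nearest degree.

The great circle lies in the plane with unit normal n̂ = (p₁ × p₂)/|p₁ × p₂|.
Here n̂_z ≈ -0.362; the vertex latitude is φ_max = arccos|n̂_z| ≈ 68.7°.
Check via Clairaut: cos φ_max = |cos φ₁| · sin C = cos(35.7°)·sin(26.5°) ≈ 0.362, again giving ≈ 68.7°.

≈ 69°N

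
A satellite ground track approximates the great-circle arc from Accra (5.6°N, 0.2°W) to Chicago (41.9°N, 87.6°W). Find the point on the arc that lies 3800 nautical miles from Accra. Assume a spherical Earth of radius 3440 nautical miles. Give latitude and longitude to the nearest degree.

Convert each endpoint to a unit vector on the sphere (x = cos φ cos λ, y = cos φ sin λ, z = sin φ).
The central angle between the endpoints is δ = arccos(p₁·p₂) ≈ 1.472 rad (84.3°). The total great-circle distance is δ·R ≈ 1.472 × 3440 ≈ 5063 nmi, so the target fraction is f = 3800/5063 ≈ 0.751.
Interpolate at f ≈ 0.751 with slerp weights a = sin((1−f)δ)/sin δ ≈ 0.361, b = sin(fδ)/sin δ ≈ 0.898.
p = a·p₁ + b·p₂ ≈ (0.387, -0.669, 0.635); φ = arcsin(p_z) ≈ 39.40°, λ = atan2(p_y, p_x) ≈ -59.94°.

≈ 39°N, 60°W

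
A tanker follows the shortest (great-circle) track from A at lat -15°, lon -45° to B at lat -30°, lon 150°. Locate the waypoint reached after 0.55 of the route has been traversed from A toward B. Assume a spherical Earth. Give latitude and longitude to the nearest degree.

≈ lat -73°, lon -126°

Write both endpoints as unit vectors p₁, p₂ with components (cos φ cos λ, cos φ sin λ, sin φ).
The central angle between the endpoints is δ = arccos(p₁·p₂) ≈ 2.317 rad (132.7°).
Interpolate at f = 0.55 with slerp weights a = sin((1−f)δ)/sin δ ≈ 1.176, b = sin(fδ)/sin δ ≈ 1.302.
p = a·p₁ + b·p₂ ≈ (-0.173, -0.239, -0.955); φ = arcsin(p_z) ≈ -72.81°, λ = atan2(p_y, p_x) ≈ -125.92°.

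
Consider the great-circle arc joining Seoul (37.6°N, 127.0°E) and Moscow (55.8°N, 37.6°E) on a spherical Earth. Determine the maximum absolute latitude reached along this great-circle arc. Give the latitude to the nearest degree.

The great circle lies in the plane with unit normal n̂ = (p₁ × p₂)/|p₁ × p₂|.
Here n̂_z ≈ -0.517; the vertex latitude is φ_max = arccos|n̂_z| ≈ 58.8°.
Check via Clairaut: cos φ_max = |cos φ₁| · sin C = cos(37.6°)·sin(40.8°) ≈ 0.517, again giving ≈ 58.8°.

≈ 59°N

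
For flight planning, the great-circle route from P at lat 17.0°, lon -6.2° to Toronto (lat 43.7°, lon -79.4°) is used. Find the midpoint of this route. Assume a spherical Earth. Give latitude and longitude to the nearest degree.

From cos δ = sin φ₁ sin φ₂ + cos φ₁ cos φ₂ cos Δλ, the central angle is δ ≈ 1.157 rad (66.3°).
Interpolate at f = 1/2 with slerp weights a = sin((1−f)δ)/sin δ ≈ 0.597, b = sin(fδ)/sin δ ≈ 0.597.
p = a·p₁ + b·p₂ ≈ (0.647, -0.486, 0.587); φ = arcsin(p_z) ≈ 35.96°, λ = atan2(p_y, p_x) ≈ -36.91°.

≈ lat 36°, lon -37°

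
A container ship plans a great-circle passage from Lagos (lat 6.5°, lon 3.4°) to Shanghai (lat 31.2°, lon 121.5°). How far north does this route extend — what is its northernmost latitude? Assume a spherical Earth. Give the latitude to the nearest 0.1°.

The great circle lies in the plane with unit normal n̂ = (p₁ × p₂)/|p₁ × p₂|.
Here n̂_z ≈ +0.798; the vertex latitude is φ_max = arccos|n̂_z| ≈ 37.1°.

≈ 37.1°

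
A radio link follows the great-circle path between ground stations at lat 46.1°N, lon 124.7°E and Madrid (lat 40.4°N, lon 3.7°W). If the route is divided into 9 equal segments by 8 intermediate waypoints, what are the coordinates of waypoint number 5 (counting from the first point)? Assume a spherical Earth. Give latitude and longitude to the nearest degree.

≈ lat 64°N, lon 45°E

From cos δ = sin φ₁ sin φ₂ + cos φ₁ cos φ₂ cos Δλ, the central angle is δ ≈ 1.431 rad (82.0°).
Interpolate at f = 5/9 with slerp weights a = sin((1−f)δ)/sin δ ≈ 0.600, b = sin(fδ)/sin δ ≈ 0.721.
p = a·p₁ + b·p₂ ≈ (0.311, 0.307, 0.900); φ = arcsin(p_z) ≈ 64.10°, λ = atan2(p_y, p_x) ≈ 44.58°.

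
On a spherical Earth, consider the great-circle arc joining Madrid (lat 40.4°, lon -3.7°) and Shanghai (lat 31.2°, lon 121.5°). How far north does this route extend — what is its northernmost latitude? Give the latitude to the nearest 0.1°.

≈ 57.8°

The great circle lies in the plane with unit normal n̂ = (p₁ × p₂)/|p₁ × p₂|.
Here n̂_z ≈ +0.533; the vertex latitude is φ_max = arccos|n̂_z| ≈ 57.8°.
Check via Clairaut: cos φ_max = |cos φ₁| · sin C = cos(40.4°)·sin(44.4°) ≈ 0.533, again giving ≈ 57.8°.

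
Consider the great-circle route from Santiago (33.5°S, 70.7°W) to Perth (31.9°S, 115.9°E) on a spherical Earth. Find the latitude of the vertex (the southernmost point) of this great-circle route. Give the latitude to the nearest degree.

The great circle lies in the plane with unit normal n̂ = (p₁ × p₂)/|p₁ × p₂|.
Here n̂_z ≈ -0.089; the vertex latitude is φ_max = arccos|n̂_z| ≈ 84.9°.
Check via Clairaut: cos φ_max = |cos φ₁| · sin C = cos(33.5°)·sin(173.9°) ≈ 0.089, again giving ≈ 84.9°.

≈ 85°S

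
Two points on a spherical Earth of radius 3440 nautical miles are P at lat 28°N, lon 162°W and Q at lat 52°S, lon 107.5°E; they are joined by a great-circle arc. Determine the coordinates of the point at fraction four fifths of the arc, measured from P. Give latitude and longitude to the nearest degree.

Write both endpoints as unit vectors p₁, p₂ with components (cos φ cos λ, cos φ sin λ, sin φ).
The central angle between the endpoints is δ = arccos(p₁·p₂) ≈ 1.955 rad (112.0°).
Interpolate at f = 4/5 with slerp weights a = sin((1−f)δ)/sin δ ≈ 0.411, b = sin(fδ)/sin δ ≈ 1.079.
p = a·p₁ + b·p₂ ≈ (-0.545, 0.521, -0.657); φ = arcsin(p_z) ≈ -41.07°, λ = atan2(p_y, p_x) ≈ 136.27°.

≈ lat 41°S, lon 136°E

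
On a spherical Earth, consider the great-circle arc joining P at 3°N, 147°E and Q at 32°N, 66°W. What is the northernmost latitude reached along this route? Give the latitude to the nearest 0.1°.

The great circle lies in the plane with unit normal n̂ = (p₁ × p₂)/|p₁ × p₂|.
Here n̂_z ≈ +0.631; the vertex latitude is φ_max = arccos|n̂_z| ≈ 50.9°.
Check via Clairaut: cos φ_max = |cos φ₁| · sin C = cos(3.0°)·sin(39.2°) ≈ 0.631, again giving ≈ 50.9°.

≈ 50.9°N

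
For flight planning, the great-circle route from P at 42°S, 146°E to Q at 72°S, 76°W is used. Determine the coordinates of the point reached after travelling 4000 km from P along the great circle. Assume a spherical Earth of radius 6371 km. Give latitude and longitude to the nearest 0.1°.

From cos δ = sin φ₁ sin φ₂ + cos φ₁ cos φ₂ cos Δλ, the central angle is δ ≈ 1.086 rad (62.2°). The total great-circle distance is δ·R ≈ 1.086 × 6371 ≈ 6921 km, so the target fraction is f = 4000/6921 ≈ 0.578.
Interpolate at f ≈ 0.578 with slerp weights a = sin((1−f)δ)/sin δ ≈ 0.500, b = sin(fδ)/sin δ ≈ 0.664.
p = a·p₁ + b·p₂ ≈ (-0.259, 0.009, -0.966); φ = arcsin(p_z) ≈ -75.01°, λ = atan2(p_y, p_x) ≈ 178.05°.

≈ 75.0°S, 178.0°E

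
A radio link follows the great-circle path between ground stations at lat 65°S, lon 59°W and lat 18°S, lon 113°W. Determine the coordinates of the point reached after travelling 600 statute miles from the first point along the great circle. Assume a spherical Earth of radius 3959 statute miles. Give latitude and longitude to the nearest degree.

Write both endpoints as unit vectors p₁, p₂ with components (cos φ cos λ, cos φ sin λ, sin φ).
The central angle between the endpoints is δ = arccos(p₁·p₂) ≈ 1.028 rad (58.9°). The total great-circle distance is δ·R ≈ 1.028 × 3959 ≈ 4071 mi, so the target fraction is f = 600/4071 ≈ 0.147.
Interpolate at f ≈ 0.147 with slerp weights a = sin((1−f)δ)/sin δ ≈ 0.898, b = sin(fδ)/sin δ ≈ 0.176.
p = a·p₁ + b·p₂ ≈ (0.130, -0.479, -0.868); φ = arcsin(p_z) ≈ -60.22°, λ = atan2(p_y, p_x) ≈ -74.85°.

≈ lat 60°S, lon 75°W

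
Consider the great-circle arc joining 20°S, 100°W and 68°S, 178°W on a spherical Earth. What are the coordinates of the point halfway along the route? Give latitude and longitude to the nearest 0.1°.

The haversine formula gives a central angle δ ≈ 1.170 rad (67.0°) between the endpoints.
Interpolate at f = 1/2 with slerp weights a = sin((1−f)δ)/sin δ ≈ 0.600, b = sin(fδ)/sin δ ≈ 0.600.
p = a·p₁ + b·p₂ ≈ (-0.322, -0.563, -0.761); φ = arcsin(p_z) ≈ -49.56°, λ = atan2(p_y, p_x) ≈ -119.80°.

≈ 49.6°S, 119.8°W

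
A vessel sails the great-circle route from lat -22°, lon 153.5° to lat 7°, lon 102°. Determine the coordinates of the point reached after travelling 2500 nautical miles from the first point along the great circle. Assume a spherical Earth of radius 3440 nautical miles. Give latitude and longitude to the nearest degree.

≈ lat -2°, lon 116°

Write both endpoints as unit vectors p₁, p₂ with components (cos φ cos λ, cos φ sin λ, sin φ).
The central angle between the endpoints is δ = arccos(p₁·p₂) ≈ 1.015 rad (58.2°). The total great-circle distance is δ·R ≈ 1.015 × 3440 ≈ 3493 nmi, so the target fraction is f = 2500/3493 ≈ 0.716.
Interpolate at f ≈ 0.716 with slerp weights a = sin((1−f)δ)/sin δ ≈ 0.335, b = sin(fδ)/sin δ ≈ 0.782.
p = a·p₁ + b·p₂ ≈ (-0.439, 0.898, -0.030); φ = arcsin(p_z) ≈ -1.73°, λ = atan2(p_y, p_x) ≈ 116.08°.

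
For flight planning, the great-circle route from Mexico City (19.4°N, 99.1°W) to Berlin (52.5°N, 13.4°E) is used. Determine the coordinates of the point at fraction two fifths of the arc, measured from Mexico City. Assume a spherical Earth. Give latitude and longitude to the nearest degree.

≈ 46°N, 71°W

Write both endpoints as unit vectors p₁, p₂ with components (cos φ cos λ, cos φ sin λ, sin φ).
The central angle between the endpoints is δ = arccos(p₁·p₂) ≈ 1.527 rad (87.5°).
Interpolate at f = 2/5 with slerp weights a = sin((1−f)δ)/sin δ ≈ 0.794, b = sin(fδ)/sin δ ≈ 0.574.
p = a·p₁ + b·p₂ ≈ (0.222, -0.659, 0.719); φ = arcsin(p_z) ≈ 45.99°, λ = atan2(p_y, p_x) ≈ -71.41°.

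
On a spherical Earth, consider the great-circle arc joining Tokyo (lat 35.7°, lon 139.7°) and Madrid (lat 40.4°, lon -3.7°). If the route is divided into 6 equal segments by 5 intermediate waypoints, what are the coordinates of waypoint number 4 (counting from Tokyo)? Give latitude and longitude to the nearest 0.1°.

≈ lat 64.6°, lon 33.6°

From cos δ = sin φ₁ sin φ₂ + cos φ₁ cos φ₂ cos Δλ, the central angle is δ ≈ 1.689 rad (96.8°).
Interpolate at f = 4/6 with slerp weights a = sin((1−f)δ)/sin δ ≈ 0.538, b = sin(fδ)/sin δ ≈ 0.909.
p = a·p₁ + b·p₂ ≈ (0.358, 0.238, 0.903); φ = arcsin(p_z) ≈ 64.55°, λ = atan2(p_y, p_x) ≈ 33.58°.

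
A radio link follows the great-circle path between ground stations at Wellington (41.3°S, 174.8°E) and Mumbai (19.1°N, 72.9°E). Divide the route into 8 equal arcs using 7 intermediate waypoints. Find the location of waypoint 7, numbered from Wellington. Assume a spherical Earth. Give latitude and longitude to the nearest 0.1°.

Write both endpoints as unit vectors p₁, p₂ with components (cos φ cos λ, cos φ sin λ, sin φ).
The central angle between the endpoints is δ = arccos(p₁·p₂) ≈ 1.942 rad (111.2°).
Interpolate at f = 7/8 with slerp weights a = sin((1−f)δ)/sin δ ≈ 0.258, b = sin(fδ)/sin δ ≈ 1.064.
p = a·p₁ + b·p₂ ≈ (0.103, 0.979, 0.178); φ = arcsin(p_z) ≈ 10.25°, λ = atan2(p_y, p_x) ≈ 84.01°.

≈ 10.3°N, 84.0°E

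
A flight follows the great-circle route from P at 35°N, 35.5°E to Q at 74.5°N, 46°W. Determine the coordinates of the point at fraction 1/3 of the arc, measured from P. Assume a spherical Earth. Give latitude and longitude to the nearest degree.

≈ 52°N, 26°E

Write both endpoints as unit vectors p₁, p₂ with components (cos φ cos λ, cos φ sin λ, sin φ).
The central angle between the endpoints is δ = arccos(p₁·p₂) ≈ 0.946 rad (54.2°).
Interpolate at f = 1/3 with slerp weights a = sin((1−f)δ)/sin δ ≈ 0.727, b = sin(fδ)/sin δ ≈ 0.382.
p = a·p₁ + b·p₂ ≈ (0.556, 0.272, 0.785); φ = arcsin(p_z) ≈ 51.76°, λ = atan2(p_y, p_x) ≈ 26.10°.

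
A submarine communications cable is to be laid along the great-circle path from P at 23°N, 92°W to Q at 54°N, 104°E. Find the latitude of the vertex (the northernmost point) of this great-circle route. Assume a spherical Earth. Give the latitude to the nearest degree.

≈ 81°N

The great circle lies in the plane with unit normal n̂ = (p₁ × p₂)/|p₁ × p₂|.
Here n̂_z ≈ -0.152; the vertex latitude is φ_max = arccos|n̂_z| ≈ 81.2°.
Check via Clairaut: cos φ_max = |cos φ₁| · sin C = cos(23.0°)·sin(9.5°) ≈ 0.152, again giving ≈ 81.2°.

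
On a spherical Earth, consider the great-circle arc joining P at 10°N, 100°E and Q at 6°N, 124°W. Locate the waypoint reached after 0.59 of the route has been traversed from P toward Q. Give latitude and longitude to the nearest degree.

Convert each endpoint to a unit vector on the sphere (x = cos φ cos λ, y = cos φ sin λ, z = sin φ).
The central angle between the endpoints is δ = arccos(p₁·p₂) ≈ 2.327 rad (133.3°).
Interpolate at f = 0.59 with slerp weights a = sin((1−f)δ)/sin δ ≈ 1.122, b = sin(fδ)/sin δ ≈ 1.348.
p = a·p₁ + b·p₂ ≈ (-0.942, -0.024, 0.336); φ = arcsin(p_z) ≈ 19.62°, λ = atan2(p_y, p_x) ≈ -178.56°.

≈ 20°N, 179°W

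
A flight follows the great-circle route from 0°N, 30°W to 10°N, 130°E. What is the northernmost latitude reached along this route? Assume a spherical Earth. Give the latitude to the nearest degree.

≈ 27°N

The great circle lies in the plane with unit normal n̂ = (p₁ × p₂)/|p₁ × p₂|.
Here n̂_z ≈ +0.889; the vertex latitude is φ_max = arccos|n̂_z| ≈ 27.3°.
Check via Clairaut: cos φ_max = |cos φ₁| · sin C = cos(0.0°)·sin(62.7°) ≈ 0.889, again giving ≈ 27.3°.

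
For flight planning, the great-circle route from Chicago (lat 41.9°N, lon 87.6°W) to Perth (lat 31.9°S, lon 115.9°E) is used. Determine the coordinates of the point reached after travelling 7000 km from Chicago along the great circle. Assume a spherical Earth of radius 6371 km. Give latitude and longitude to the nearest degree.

From cos δ = sin φ₁ sin φ₂ + cos φ₁ cos φ₂ cos Δλ, the central angle is δ ≈ 2.772 rad (158.8°). The total great-circle distance is δ·R ≈ 2.772 × 6371 ≈ 17659 km, so the target fraction is f = 7000/17659 ≈ 0.396.
Interpolate at f ≈ 0.396 with slerp weights a = sin((1−f)δ)/sin δ ≈ 2.752, b = sin(fδ)/sin δ ≈ 2.464.
p = a·p₁ + b·p₂ ≈ (-0.828, -0.165, 0.536); φ = arcsin(p_z) ≈ 32.41°, λ = atan2(p_y, p_x) ≈ -168.74°.

≈ lat 32°N, lon 169°W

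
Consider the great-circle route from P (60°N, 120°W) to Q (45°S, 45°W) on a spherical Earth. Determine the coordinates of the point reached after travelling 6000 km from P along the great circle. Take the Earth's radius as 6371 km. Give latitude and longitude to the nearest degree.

Convert each endpoint to a unit vector on the sphere (x = cos φ cos λ, y = cos φ sin λ, z = sin φ).
The central angle between the endpoints is δ = arccos(p₁·p₂) ≈ 2.119 rad (121.4°). The total great-circle distance is δ·R ≈ 2.119 × 6371 ≈ 13498 km, so the target fraction is f = 6000/13498 ≈ 0.445.
Interpolate at f ≈ 0.445 with slerp weights a = sin((1−f)δ)/sin δ ≈ 1.082, b = sin(fδ)/sin δ ≈ 0.947.
p = a·p₁ + b·p₂ ≈ (0.203, -0.942, 0.267); φ = arcsin(p_z) ≈ 15.49°, λ = atan2(p_y, p_x) ≈ -77.83°.

≈ (15°N, 78°W)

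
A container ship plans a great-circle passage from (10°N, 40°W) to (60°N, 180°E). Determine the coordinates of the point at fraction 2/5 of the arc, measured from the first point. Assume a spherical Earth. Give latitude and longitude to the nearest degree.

Write both endpoints as unit vectors p₁, p₂ with components (cos φ cos λ, cos φ sin λ, sin φ).
The central angle between the endpoints is δ = arccos(p₁·p₂) ≈ 1.800 rad (103.1°).
Interpolate at f = 2/5 with slerp weights a = sin((1−f)δ)/sin δ ≈ 0.905, b = sin(fδ)/sin δ ≈ 0.677.
p = a·p₁ + b·p₂ ≈ (0.345, -0.573, 0.743); φ = arcsin(p_z) ≈ 48.03°, λ = atan2(p_y, p_x) ≈ -58.98°.

≈ (48°N, 59°W)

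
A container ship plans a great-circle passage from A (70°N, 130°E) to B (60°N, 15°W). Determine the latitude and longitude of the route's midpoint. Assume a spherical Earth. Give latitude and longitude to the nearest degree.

Convert each endpoint to a unit vector on the sphere (x = cos φ cos λ, y = cos φ sin λ, z = sin φ).
The central angle between the endpoints is δ = arccos(p₁·p₂) ≈ 0.832 rad (47.6°).
Interpolate at f = 1/2 with slerp weights a = sin((1−f)δ)/sin δ ≈ 0.547, b = sin(fδ)/sin δ ≈ 0.547.
p = a·p₁ + b·p₂ ≈ (0.144, 0.072, 0.987); φ = arcsin(p_z) ≈ 80.73°, λ = atan2(p_y, p_x) ≈ 26.75°.

≈ (81°N, 27°E)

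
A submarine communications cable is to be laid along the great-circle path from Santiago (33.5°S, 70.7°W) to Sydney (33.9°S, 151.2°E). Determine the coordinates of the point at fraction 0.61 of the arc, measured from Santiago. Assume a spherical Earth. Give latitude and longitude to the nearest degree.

From cos δ = sin φ₁ sin φ₂ + cos φ₁ cos φ₂ cos Δλ, the central angle is δ ≈ 1.780 rad (102.0°).
Interpolate at f = 0.61 with slerp weights a = sin((1−f)δ)/sin δ ≈ 0.654, b = sin(fδ)/sin δ ≈ 0.904.
p = a·p₁ + b·p₂ ≈ (-0.477, -0.153, -0.865); φ = arcsin(p_z) ≈ -59.91°, λ = atan2(p_y, p_x) ≈ -162.23°.

≈ (60°S, 162°W)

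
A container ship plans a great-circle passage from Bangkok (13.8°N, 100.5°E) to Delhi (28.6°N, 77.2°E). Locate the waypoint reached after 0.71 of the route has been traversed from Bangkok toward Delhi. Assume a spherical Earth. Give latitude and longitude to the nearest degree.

The haversine formula gives a central angle δ ≈ 0.457 rad (26.2°) between the endpoints.
Interpolate at f = 0.71 with slerp weights a = sin((1−f)δ)/sin δ ≈ 0.299, b = sin(fδ)/sin δ ≈ 0.723.
p = a·p₁ + b·p₂ ≈ (0.088, 0.905, 0.417); φ = arcsin(p_z) ≈ 24.66°, λ = atan2(p_y, p_x) ≈ 84.47°.

≈ (25°N, 84°E)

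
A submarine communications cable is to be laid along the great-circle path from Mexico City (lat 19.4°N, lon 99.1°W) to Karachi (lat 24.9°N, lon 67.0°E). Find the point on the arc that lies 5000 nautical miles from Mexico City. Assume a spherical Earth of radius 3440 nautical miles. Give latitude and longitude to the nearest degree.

≈ lat 69°N, lon 25°E

The haversine formula gives a central angle δ ≈ 2.333 rad (133.7°) between the endpoints. The total great-circle distance is δ·R ≈ 2.333 × 3440 ≈ 8026 nmi, so the target fraction is f = 5000/8026 ≈ 0.623.
Interpolate at f ≈ 0.623 with slerp weights a = sin((1−f)δ)/sin δ ≈ 1.065, b = sin(fδ)/sin δ ≈ 1.373.
p = a·p₁ + b·p₂ ≈ (0.328, 0.154, 0.932); φ = arcsin(p_z) ≈ 68.76°, λ = atan2(p_y, p_x) ≈ 25.20°.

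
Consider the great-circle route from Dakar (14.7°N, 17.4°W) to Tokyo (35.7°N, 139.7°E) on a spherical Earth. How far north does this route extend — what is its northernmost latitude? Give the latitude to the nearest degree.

≈ 68°N

The great circle lies in the plane with unit normal n̂ = (p₁ × p₂)/|p₁ × p₂|.
Here n̂_z ≈ +0.374; the vertex latitude is φ_max = arccos|n̂_z| ≈ 68.1°.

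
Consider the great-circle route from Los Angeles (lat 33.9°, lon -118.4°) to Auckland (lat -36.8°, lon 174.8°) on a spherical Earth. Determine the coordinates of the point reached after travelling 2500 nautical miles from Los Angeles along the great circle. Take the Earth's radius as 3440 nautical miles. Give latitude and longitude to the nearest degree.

Convert each endpoint to a unit vector on the sphere (x = cos φ cos λ, y = cos φ sin λ, z = sin φ).
The central angle between the endpoints is δ = arccos(p₁·p₂) ≈ 1.643 rad (94.1°). The total great-circle distance is δ·R ≈ 1.643 × 3440 ≈ 5652 nmi, so the target fraction is f = 2500/5652 ≈ 0.442.
Interpolate at f ≈ 0.442 with slerp weights a = sin((1−f)δ)/sin δ ≈ 0.795, b = sin(fδ)/sin δ ≈ 0.666.
p = a·p₁ + b·p₂ ≈ (-0.845, -0.532, 0.045); φ = arcsin(p_z) ≈ 2.56°, λ = atan2(p_y, p_x) ≈ -147.79°.

≈ lat 3°, lon -148°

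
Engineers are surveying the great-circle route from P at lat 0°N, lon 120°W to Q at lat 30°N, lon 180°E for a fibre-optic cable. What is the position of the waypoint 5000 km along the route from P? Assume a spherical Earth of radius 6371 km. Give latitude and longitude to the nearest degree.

From cos δ = sin φ₁ sin φ₂ + cos φ₁ cos φ₂ cos Δλ, the central angle is δ ≈ 1.123 rad (64.3°). The total great-circle distance is δ·R ≈ 1.123 × 6371 ≈ 7154 km, so the target fraction is f = 5000/7154 ≈ 0.699.
Interpolate at f ≈ 0.699 with slerp weights a = sin((1−f)δ)/sin δ ≈ 0.368, b = sin(fδ)/sin δ ≈ 0.784.
p = a·p₁ + b·p₂ ≈ (-0.863, -0.319, 0.392); φ = arcsin(p_z) ≈ 23.08°, λ = atan2(p_y, p_x) ≈ -159.73°.

≈ lat 23°N, lon 160°W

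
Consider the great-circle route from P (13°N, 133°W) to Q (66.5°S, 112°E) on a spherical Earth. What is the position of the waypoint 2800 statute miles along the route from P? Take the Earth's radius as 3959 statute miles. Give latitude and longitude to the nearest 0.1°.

Convert each endpoint to a unit vector on the sphere (x = cos φ cos λ, y = cos φ sin λ, z = sin φ).
The central angle between the endpoints is δ = arccos(p₁·p₂) ≈ 1.950 rad (111.7°). The total great-circle distance is δ·R ≈ 1.950 × 3959 ≈ 7721 mi, so the target fraction is f = 2800/7721 ≈ 0.363.
Interpolate at f ≈ 0.363 with slerp weights a = sin((1−f)δ)/sin δ ≈ 1.019, b = sin(fδ)/sin δ ≈ 0.700.
p = a·p₁ + b·p₂ ≈ (-0.782, -0.468, -0.412); φ = arcsin(p_z) ≈ -24.34°, λ = atan2(p_y, p_x) ≈ -149.11°.

≈ (24.3°S, 149.1°W)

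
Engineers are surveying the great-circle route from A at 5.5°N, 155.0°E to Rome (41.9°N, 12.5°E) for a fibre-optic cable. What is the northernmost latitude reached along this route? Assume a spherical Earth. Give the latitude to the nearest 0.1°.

The great circle lies in the plane with unit normal n̂ = (p₁ × p₂)/|p₁ × p₂|.
Here n̂_z ≈ -0.529; the vertex latitude is φ_max = arccos|n̂_z| ≈ 58.0°.
Check via Clairaut: cos φ_max = |cos φ₁| · sin C = cos(5.5°)·sin(32.1°) ≈ 0.529, again giving ≈ 58.0°.

≈ 58.0°N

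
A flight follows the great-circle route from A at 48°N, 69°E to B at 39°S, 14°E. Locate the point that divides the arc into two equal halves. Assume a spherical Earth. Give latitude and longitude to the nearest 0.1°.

Convert each endpoint to a unit vector on the sphere (x = cos φ cos λ, y = cos φ sin λ, z = sin φ).
The central angle between the endpoints is δ = arccos(p₁·p₂) ≈ 1.741 rad (99.8°).
Interpolate at f = 1/2 with slerp weights a = sin((1−f)δ)/sin δ ≈ 0.776, b = sin(fδ)/sin δ ≈ 0.776.
p = a·p₁ + b·p₂ ≈ (0.771, 0.631, 0.088); φ = arcsin(p_z) ≈ 5.07°, λ = atan2(p_y, p_x) ≈ 39.27°.

≈ 5.1°N, 39.3°E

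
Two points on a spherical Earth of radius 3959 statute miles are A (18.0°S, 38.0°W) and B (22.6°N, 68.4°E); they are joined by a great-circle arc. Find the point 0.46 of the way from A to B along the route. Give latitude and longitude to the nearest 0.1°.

Convert each endpoint to a unit vector on the sphere (x = cos φ cos λ, y = cos φ sin λ, z = sin φ).
The central angle between the endpoints is δ = arccos(p₁·p₂) ≈ 1.946 rad (111.5°).
Interpolate at f = 0.46 with slerp weights a = sin((1−f)δ)/sin δ ≈ 0.933, b = sin(fδ)/sin δ ≈ 0.839.
p = a·p₁ + b·p₂ ≈ (0.984, 0.174, 0.034); φ = arcsin(p_z) ≈ 1.95°, λ = atan2(p_y, p_x) ≈ 10.01°.

≈ (2.0°N, 10.0°E)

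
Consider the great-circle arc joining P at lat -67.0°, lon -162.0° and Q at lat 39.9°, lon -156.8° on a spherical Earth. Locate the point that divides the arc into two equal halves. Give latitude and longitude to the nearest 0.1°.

≈ lat -13.6°, lon -158.6°

Convert each endpoint to a unit vector on the sphere (x = cos φ cos λ, y = cos φ sin λ, z = sin φ).
The central angle between the endpoints is δ = arccos(p₁·p₂) ≈ 1.867 rad (107.0°).
Interpolate at f = 1/2 with slerp weights a = sin((1−f)δ)/sin δ ≈ 0.840, b = sin(fδ)/sin δ ≈ 0.840.
p = a·p₁ + b·p₂ ≈ (-0.905, -0.355, -0.234); φ = arcsin(p_z) ≈ -13.56°, λ = atan2(p_y, p_x) ≈ -158.55°.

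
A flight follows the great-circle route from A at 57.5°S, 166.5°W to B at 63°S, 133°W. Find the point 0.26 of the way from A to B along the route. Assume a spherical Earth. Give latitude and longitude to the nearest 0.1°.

Write both endpoints as unit vectors p₁, p₂ with components (cos φ cos λ, cos φ sin λ, sin φ).
The central angle between the endpoints is δ = arccos(p₁·p₂) ≈ 0.302 rad (17.3°).
Interpolate at f = 0.26 with slerp weights a = sin((1−f)δ)/sin δ ≈ 0.745, b = sin(fδ)/sin δ ≈ 0.264.
p = a·p₁ + b·p₂ ≈ (-0.471, -0.181, -0.863); φ = arcsin(p_z) ≈ -59.70°, λ = atan2(p_y, p_x) ≈ -158.97°.

≈ 59.7°S, 159.0°W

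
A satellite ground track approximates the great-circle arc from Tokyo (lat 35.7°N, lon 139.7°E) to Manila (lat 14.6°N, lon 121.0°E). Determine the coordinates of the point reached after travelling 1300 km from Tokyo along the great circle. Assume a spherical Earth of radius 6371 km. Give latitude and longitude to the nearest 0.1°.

Convert each endpoint to a unit vector on the sphere (x = cos φ cos λ, y = cos φ sin λ, z = sin φ).
The central angle between the endpoints is δ = arccos(p₁·p₂) ≈ 0.470 rad (26.9°). The total great-circle distance is δ·R ≈ 0.470 × 6371 ≈ 2996 km, so the target fraction is f = 1300/2996 ≈ 0.434.
Interpolate at f ≈ 0.434 with slerp weights a = sin((1−f)δ)/sin δ ≈ 0.581, b = sin(fδ)/sin δ ≈ 0.447.
p = a·p₁ + b·p₂ ≈ (-0.582, 0.676, 0.452); φ = arcsin(p_z) ≈ 26.84°, λ = atan2(p_y, p_x) ≈ 130.75°.

≈ lat 26.8°N, lon 130.8°E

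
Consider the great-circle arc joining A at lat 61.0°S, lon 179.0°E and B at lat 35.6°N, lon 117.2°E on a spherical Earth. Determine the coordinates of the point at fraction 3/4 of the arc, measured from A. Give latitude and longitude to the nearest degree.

≈ lat 11°N, lon 129°E

Write both endpoints as unit vectors p₁, p₂ with components (cos φ cos λ, cos φ sin λ, sin φ).
The central angle between the endpoints is δ = arccos(p₁·p₂) ≈ 1.900 rad (108.8°).
Interpolate at f = 3/4 with slerp weights a = sin((1−f)δ)/sin δ ≈ 0.483, b = sin(fδ)/sin δ ≈ 1.045.
p = a·p₁ + b·p₂ ≈ (-0.623, 0.760, 0.186); φ = arcsin(p_z) ≈ 10.72°, λ = atan2(p_y, p_x) ≈ 129.33°.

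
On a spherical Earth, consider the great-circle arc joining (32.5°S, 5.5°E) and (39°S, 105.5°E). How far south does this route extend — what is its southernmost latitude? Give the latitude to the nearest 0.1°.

The great circle lies in the plane with unit normal n̂ = (p₁ × p₂)/|p₁ × p₂|.
Here n̂_z ≈ +0.662; the vertex latitude is φ_max = arccos|n̂_z| ≈ 48.5°.
Check via Clairaut: cos φ_max = |cos φ₁| · sin C = cos(32.5°)·sin(128.2°) ≈ 0.662, again giving ≈ 48.5°.

≈ 48.5°S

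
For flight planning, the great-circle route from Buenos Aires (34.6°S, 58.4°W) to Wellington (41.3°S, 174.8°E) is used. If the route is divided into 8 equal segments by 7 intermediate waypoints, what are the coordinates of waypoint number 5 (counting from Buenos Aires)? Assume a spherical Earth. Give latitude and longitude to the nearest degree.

≈ 60°S, 139°W

Convert each endpoint to a unit vector on the sphere (x = cos φ cos λ, y = cos φ sin λ, z = sin φ).
The central angle between the endpoints is δ = arccos(p₁·p₂) ≈ 1.566 rad (89.8°).
Interpolate at f = 5/8 with slerp weights a = sin((1−f)δ)/sin δ ≈ 0.554, b = sin(fδ)/sin δ ≈ 0.830.
p = a·p₁ + b·p₂ ≈ (-0.382, -0.332, -0.862); φ = arcsin(p_z) ≈ -59.60°, λ = atan2(p_y, p_x) ≈ -139.00°.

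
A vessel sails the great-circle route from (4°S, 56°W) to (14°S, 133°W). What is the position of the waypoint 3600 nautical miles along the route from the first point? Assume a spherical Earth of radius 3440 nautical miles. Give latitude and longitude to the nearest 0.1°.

Convert each endpoint to a unit vector on the sphere (x = cos φ cos λ, y = cos φ sin λ, z = sin φ).
The central angle between the endpoints is δ = arccos(p₁·p₂) ≈ 1.334 rad (76.4°). The total great-circle distance is δ·R ≈ 1.334 × 3440 ≈ 4589 nmi, so the target fraction is f = 3600/4589 ≈ 0.785.
Interpolate at f ≈ 0.785 with slerp weights a = sin((1−f)δ)/sin δ ≈ 0.292, b = sin(fδ)/sin δ ≈ 0.891.
p = a·p₁ + b·p₂ ≈ (-0.427, -0.873, -0.236); φ = arcsin(p_z) ≈ -13.64°, λ = atan2(p_y, p_x) ≈ -116.04°.

≈ (13.6°S, 116.0°W)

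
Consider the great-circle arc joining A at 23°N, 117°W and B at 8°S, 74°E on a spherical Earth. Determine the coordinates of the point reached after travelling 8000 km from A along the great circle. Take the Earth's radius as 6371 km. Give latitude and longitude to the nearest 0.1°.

≈ 55.2°N, 151.8°E

Convert each endpoint to a unit vector on the sphere (x = cos φ cos λ, y = cos φ sin λ, z = sin φ).
The central angle between the endpoints is δ = arccos(p₁·p₂) ≈ 2.821 rad (161.7°). The total great-circle distance is δ·R ≈ 2.821 × 6371 ≈ 17975 km, so the target fraction is f = 8000/17975 ≈ 0.445.
Interpolate at f ≈ 0.445 with slerp weights a = sin((1−f)δ)/sin δ ≈ 3.177, b = sin(fδ)/sin δ ≈ 3.021.
p = a·p₁ + b·p₂ ≈ (-0.503, 0.270, 0.821); φ = arcsin(p_z) ≈ 55.19°, λ = atan2(p_y, p_x) ≈ 151.81°.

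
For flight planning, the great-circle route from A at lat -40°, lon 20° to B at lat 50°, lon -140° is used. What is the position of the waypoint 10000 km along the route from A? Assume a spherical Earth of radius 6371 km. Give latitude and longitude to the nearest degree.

From cos δ = sin φ₁ sin φ₂ + cos φ₁ cos φ₂ cos Δλ, the central angle is δ ≈ 2.841 rad (162.8°). The total great-circle distance is δ·R ≈ 2.841 × 6371 ≈ 18099 km, so the target fraction is f = 10000/18099 ≈ 0.553.
Interpolate at f ≈ 0.553 with slerp weights a = sin((1−f)δ)/sin δ ≈ 3.225, b = sin(fδ)/sin δ ≈ 3.376.
p = a·p₁ + b·p₂ ≈ (0.660, -0.550, 0.513); φ = arcsin(p_z) ≈ 30.84°, λ = atan2(p_y, p_x) ≈ -39.81°.

≈ lat 31°, lon -40°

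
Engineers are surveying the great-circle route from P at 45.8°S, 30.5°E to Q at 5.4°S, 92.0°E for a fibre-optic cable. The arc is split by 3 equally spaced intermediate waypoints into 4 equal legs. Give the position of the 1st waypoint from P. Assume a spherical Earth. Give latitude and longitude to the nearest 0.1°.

The haversine formula gives a central angle δ ≈ 1.161 rad (66.5°) between the endpoints.
Interpolate at f = 1/4 with slerp weights a = sin((1−f)δ)/sin δ ≈ 0.834, b = sin(fδ)/sin δ ≈ 0.312.
p = a·p₁ + b·p₂ ≈ (0.490, 0.605, -0.627); φ = arcsin(p_z) ≈ -38.84°, λ = atan2(p_y, p_x) ≈ 51.01°.

≈ 38.8°S, 51.0°E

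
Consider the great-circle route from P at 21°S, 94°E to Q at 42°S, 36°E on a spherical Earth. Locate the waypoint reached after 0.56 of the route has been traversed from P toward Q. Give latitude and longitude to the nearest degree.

Convert each endpoint to a unit vector on the sphere (x = cos φ cos λ, y = cos φ sin λ, z = sin φ).
The central angle between the endpoints is δ = arccos(p₁·p₂) ≈ 0.918 rad (52.6°).
Interpolate at f = 0.56 with slerp weights a = sin((1−f)δ)/sin δ ≈ 0.495, b = sin(fδ)/sin δ ≈ 0.619.
p = a·p₁ + b·p₂ ≈ (0.340, 0.731, -0.591); φ = arcsin(p_z) ≈ -36.26°, λ = atan2(p_y, p_x) ≈ 65.06°.

≈ 36°S, 65°E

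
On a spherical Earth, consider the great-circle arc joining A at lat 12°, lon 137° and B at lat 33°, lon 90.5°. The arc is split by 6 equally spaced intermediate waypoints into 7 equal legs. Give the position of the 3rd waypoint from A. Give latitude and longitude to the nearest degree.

≈ lat 23°, lon 119°

From cos δ = sin φ₁ sin φ₂ + cos φ₁ cos φ₂ cos Δλ, the central angle is δ ≈ 0.826 rad (47.3°).
Interpolate at f = 3/7 with slerp weights a = sin((1−f)δ)/sin δ ≈ 0.618, b = sin(fδ)/sin δ ≈ 0.471.
p = a·p₁ + b·p₂ ≈ (-0.446, 0.808, 0.385); φ = arcsin(p_z) ≈ 22.67°, λ = atan2(p_y, p_x) ≈ 118.89°.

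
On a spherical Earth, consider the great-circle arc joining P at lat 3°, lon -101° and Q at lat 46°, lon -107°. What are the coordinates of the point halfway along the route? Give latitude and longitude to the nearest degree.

≈ lat 25°, lon -103°

Convert each endpoint to a unit vector on the sphere (x = cos φ cos λ, y = cos φ sin λ, z = sin φ).
The central angle between the endpoints is δ = arccos(p₁·p₂) ≈ 0.756 rad (43.3°).
Interpolate at f = 1/2 with slerp weights a = sin((1−f)δ)/sin δ ≈ 0.538, b = sin(fδ)/sin δ ≈ 0.538.
p = a·p₁ + b·p₂ ≈ (-0.212, -0.885, 0.415); φ = arcsin(p_z) ≈ 24.53°, λ = atan2(p_y, p_x) ≈ -103.46°.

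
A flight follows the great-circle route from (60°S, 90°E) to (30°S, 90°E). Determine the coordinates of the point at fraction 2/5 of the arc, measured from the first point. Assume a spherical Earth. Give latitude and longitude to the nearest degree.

≈ (48°S, 90°E)

Convert each endpoint to a unit vector on the sphere (x = cos φ cos λ, y = cos φ sin λ, z = sin φ).
The central angle between the endpoints is δ = arccos(p₁·p₂) ≈ 0.524 rad (30.0°).
Interpolate at f = 2/5 with slerp weights a = sin((1−f)δ)/sin δ ≈ 0.618, b = sin(fδ)/sin δ ≈ 0.416.
p = a·p₁ + b·p₂ ≈ (0.000, 0.669, -0.743); φ = arcsin(p_z) ≈ -48.00°, λ = atan2(p_y, p_x) ≈ 90.00°.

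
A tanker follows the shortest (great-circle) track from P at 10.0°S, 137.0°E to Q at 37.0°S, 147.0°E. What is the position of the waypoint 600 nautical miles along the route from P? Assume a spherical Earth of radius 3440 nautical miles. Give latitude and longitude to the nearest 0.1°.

Write both endpoints as unit vectors p₁, p₂ with components (cos φ cos λ, cos φ sin λ, sin φ).
The central angle between the endpoints is δ = arccos(p₁·p₂) ≈ 0.497 rad (28.5°). The total great-circle distance is δ·R ≈ 0.497 × 3440 ≈ 1709 nmi, so the target fraction is f = 600/1709 ≈ 0.351.
Interpolate at f ≈ 0.351 with slerp weights a = sin((1−f)δ)/sin δ ≈ 0.665, b = sin(fδ)/sin δ ≈ 0.364.
p = a·p₁ + b·p₂ ≈ (-0.723, 0.605, -0.335); φ = arcsin(p_z) ≈ -19.54°, λ = atan2(p_y, p_x) ≈ 140.07°.

≈ 19.5°S, 140.1°E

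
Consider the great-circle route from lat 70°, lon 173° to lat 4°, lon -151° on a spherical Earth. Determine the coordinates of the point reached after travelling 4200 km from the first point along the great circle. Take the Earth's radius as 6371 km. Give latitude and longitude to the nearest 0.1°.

Write both endpoints as unit vectors p₁, p₂ with components (cos φ cos λ, cos φ sin λ, sin φ).
The central angle between the endpoints is δ = arccos(p₁·p₂) ≈ 1.222 rad (70.0°). The total great-circle distance is δ·R ≈ 1.222 × 6371 ≈ 7787 km, so the target fraction is f = 4200/7787 ≈ 0.539.
Interpolate at f ≈ 0.539 with slerp weights a = sin((1−f)δ)/sin δ ≈ 0.568, b = sin(fδ)/sin δ ≈ 0.652.
p = a·p₁ + b·p₂ ≈ (-0.761, -0.292, 0.579); φ = arcsin(p_z) ≈ 35.38°, λ = atan2(p_y, p_x) ≈ -159.05°.

≈ lat 35.4°, lon -159.0°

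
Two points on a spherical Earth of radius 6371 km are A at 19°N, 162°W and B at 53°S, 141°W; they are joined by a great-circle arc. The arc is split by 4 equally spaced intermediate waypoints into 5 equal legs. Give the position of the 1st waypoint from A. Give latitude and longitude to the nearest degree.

Convert each endpoint to a unit vector on the sphere (x = cos φ cos λ, y = cos φ sin λ, z = sin φ).
The central angle between the endpoints is δ = arccos(p₁·p₂) ≈ 1.296 rad (74.3°).
Interpolate at f = 1/5 with slerp weights a = sin((1−f)δ)/sin δ ≈ 0.894, b = sin(fδ)/sin δ ≈ 0.266.
p = a·p₁ + b·p₂ ≈ (-0.929, -0.362, 0.078); φ = arcsin(p_z) ≈ 4.50°, λ = atan2(p_y, p_x) ≈ -158.70°.

≈ 5°N, 159°W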